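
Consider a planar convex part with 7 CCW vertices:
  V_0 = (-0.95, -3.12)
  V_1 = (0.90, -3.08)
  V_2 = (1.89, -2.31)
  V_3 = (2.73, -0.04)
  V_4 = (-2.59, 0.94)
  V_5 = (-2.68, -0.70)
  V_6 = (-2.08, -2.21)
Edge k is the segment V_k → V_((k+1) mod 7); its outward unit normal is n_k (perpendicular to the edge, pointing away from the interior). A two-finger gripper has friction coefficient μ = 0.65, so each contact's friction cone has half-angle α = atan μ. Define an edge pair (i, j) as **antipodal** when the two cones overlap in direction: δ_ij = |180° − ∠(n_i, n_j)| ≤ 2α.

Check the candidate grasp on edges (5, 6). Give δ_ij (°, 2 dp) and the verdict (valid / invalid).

δ = 150.52°, invalid

α = atan 0.65 = 33.02°;  2α = 66.05°
edge 5: e_5 = (+0.60, -1.51);  n_5 = (-0.9293, -0.3693)
edge 6: e_6 = (+1.13, -0.91);  n_6 = (-0.6272, -0.7788)
∠(n_5, n_6) = 29.48°
δ = |180° − 29.48°| = 150.52°
150.52° > 2α = 66.05°  →  invalid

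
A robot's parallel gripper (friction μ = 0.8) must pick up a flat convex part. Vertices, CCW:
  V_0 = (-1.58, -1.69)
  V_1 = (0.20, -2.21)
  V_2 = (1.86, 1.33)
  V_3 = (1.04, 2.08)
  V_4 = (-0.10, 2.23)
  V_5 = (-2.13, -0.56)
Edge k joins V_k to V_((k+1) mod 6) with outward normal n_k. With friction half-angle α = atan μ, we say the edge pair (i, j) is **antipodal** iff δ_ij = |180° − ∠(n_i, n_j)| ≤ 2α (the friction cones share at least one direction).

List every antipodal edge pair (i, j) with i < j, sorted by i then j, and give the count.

α = atan 0.8 = 38.66°;  2α = 77.32°
n_0 = (-0.2804, -0.9599)
n_1 = (+0.9054, -0.4246)
n_2 = (+0.6749, +0.7379)
n_3 = (+0.1305, +0.9915)
n_4 = (-0.8086, +0.5883)
n_5 = (-0.8992, -0.4376)
  (0,1): δ = 98.84°  ·
  (0,2): δ = 26.16°  ✓
  (0,3): δ = 8.79°  ✓
  (0,4): δ = 70.25°  ✓
  (0,5): δ = 132.24°  ·
  (1,2): δ = 107.32°  ·
  (1,3): δ = 72.37°  ✓
  (1,4): δ = 10.92°  ✓
  (1,5): δ = 51.08°  ✓
  (2,3): δ = 145.05°  ·
  (2,4): δ = 83.59°  ·
  (2,5): δ = 21.60°  ✓
  (3,4): δ = 118.54°  ·
  (3,5): δ = 56.55°  ✓
  (4,5): δ = 118.01°  ·
antipodal pairs: 8

count = 8; pairs: (0,2), (0,3), (0,4), (1,3), (1,4), (1,5), (2,5), (3,5)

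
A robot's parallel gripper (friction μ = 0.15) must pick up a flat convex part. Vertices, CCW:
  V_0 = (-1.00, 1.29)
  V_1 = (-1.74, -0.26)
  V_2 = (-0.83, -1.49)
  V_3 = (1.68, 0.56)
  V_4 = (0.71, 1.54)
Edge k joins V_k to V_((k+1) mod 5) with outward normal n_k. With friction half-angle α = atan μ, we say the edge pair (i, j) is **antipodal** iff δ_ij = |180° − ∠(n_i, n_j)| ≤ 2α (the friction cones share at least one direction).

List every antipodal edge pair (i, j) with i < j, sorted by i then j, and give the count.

count = 1; pairs: (1,3)

α = atan 0.15 = 8.53°;  2α = 17.06°
n_0 = (-0.9024, +0.4308)
n_1 = (-0.8039, -0.5948)
n_2 = (+0.6326, -0.7745)
n_3 = (+0.7107, +0.7035)
n_4 = (-0.1447, +0.9895)
  (0,1): δ = 117.98°  ·
  (0,2): δ = 25.24°  ·
  (0,3): δ = 70.23°  ·
  (0,4): δ = 123.84°  ·
  (1,2): δ = 87.26°  ·
  (1,3): δ = 8.21°  ✓
  (1,4): δ = 61.82°  ·
  (2,3): δ = 84.53°  ·
  (2,4): δ = 30.92°  ·
  (3,4): δ = 126.39°  ·
antipodal pairs: 1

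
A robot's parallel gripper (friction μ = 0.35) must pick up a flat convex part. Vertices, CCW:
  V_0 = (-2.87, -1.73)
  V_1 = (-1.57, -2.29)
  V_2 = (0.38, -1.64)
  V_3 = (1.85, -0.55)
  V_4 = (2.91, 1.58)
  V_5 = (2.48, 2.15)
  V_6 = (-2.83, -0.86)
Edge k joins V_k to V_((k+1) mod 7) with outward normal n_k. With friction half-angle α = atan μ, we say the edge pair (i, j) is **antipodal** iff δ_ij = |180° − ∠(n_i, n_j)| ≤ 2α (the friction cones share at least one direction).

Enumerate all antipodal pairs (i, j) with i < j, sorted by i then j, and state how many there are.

count = 5; pairs: (0,4), (1,5), (2,5), (3,5), (3,6)

α = atan 0.35 = 19.29°;  2α = 38.58°
n_0 = (-0.3956, -0.9184)
n_1 = (+0.3162, -0.9487)
n_2 = (+0.5956, -0.8033)
n_3 = (+0.8953, -0.4455)
n_4 = (+0.7983, +0.6022)
n_5 = (-0.4931, +0.8700)
n_6 = (-0.9989, +0.0459)
  (0,1): δ = 138.26°  ·
  (0,2): δ = 120.14°  ·
  (0,3): δ = 93.15°  ·
  (0,4): δ = 29.66°  ✓
  (0,5): δ = 52.85°  ·
  (0,6): δ = 110.67°  ·
  (1,2): δ = 161.88°  ·
  (1,3): δ = 134.89°  ·
  (1,4): δ = 71.40°  ·
  (1,5): δ = 11.11°  ✓
  (1,6): δ = 68.93°  ·
  (2,3): δ = 153.01°  ·
  (2,4): δ = 89.53°  ·
  (2,5): δ = 7.01°  ✓
  (2,6): δ = 50.81°  ·
  (3,4): δ = 116.51°  ·
  (3,5): δ = 34.00°  ✓
  (3,6): δ = 23.82°  ✓
  (4,5): δ = 97.48°  ·
  (4,6): δ = 39.66°  ·
  (5,6): δ = 122.18°  ·
antipodal pairs: 5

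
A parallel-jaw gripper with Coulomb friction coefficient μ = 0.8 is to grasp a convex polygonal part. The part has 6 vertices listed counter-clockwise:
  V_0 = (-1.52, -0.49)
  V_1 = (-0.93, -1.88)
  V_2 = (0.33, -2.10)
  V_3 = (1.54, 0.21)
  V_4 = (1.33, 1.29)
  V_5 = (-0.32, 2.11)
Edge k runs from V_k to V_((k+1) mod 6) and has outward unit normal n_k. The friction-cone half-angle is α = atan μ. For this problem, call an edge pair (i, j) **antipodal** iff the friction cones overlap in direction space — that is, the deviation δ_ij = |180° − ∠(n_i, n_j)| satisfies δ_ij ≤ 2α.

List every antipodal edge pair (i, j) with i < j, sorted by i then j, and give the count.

count = 8; pairs: (0,2), (0,3), (0,4), (1,3), (1,4), (1,5), (2,5), (3,5)

α = atan 0.8 = 38.66°;  2α = 77.32°
n_0 = (-0.9205, -0.3907)
n_1 = (-0.1720, -0.9851)
n_2 = (+0.8858, -0.4640)
n_3 = (+0.9816, +0.1909)
n_4 = (+0.4450, +0.8955)
n_5 = (-0.9080, +0.4191)
  (0,1): δ = 122.90°  ·
  (0,2): δ = 50.65°  ✓
  (0,3): δ = 12.00°  ✓
  (0,4): δ = 40.57°  ✓
  (0,5): δ = 132.23°  ·
  (1,2): δ = 107.74°  ·
  (1,3): δ = 69.09°  ✓
  (1,4): δ = 16.52°  ✓
  (1,5): δ = 75.13°  ✓
  (2,3): δ = 141.35°  ·
  (2,4): δ = 88.78°  ·
  (2,5): δ = 2.87°  ✓
  (3,4): δ = 127.43°  ·
  (3,5): δ = 35.78°  ✓
  (4,5): δ = 88.35°  ·
antipodal pairs: 8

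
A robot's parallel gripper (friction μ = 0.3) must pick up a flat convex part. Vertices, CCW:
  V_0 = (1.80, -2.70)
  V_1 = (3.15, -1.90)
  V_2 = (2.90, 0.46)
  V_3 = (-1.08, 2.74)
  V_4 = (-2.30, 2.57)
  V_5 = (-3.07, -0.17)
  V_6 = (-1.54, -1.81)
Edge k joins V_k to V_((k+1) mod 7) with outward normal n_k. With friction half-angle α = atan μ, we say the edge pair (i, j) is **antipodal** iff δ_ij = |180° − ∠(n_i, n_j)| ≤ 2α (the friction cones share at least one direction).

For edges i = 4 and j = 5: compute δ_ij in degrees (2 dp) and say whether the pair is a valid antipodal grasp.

δ = 121.29°, invalid

α = atan 0.3 = 16.70°;  2α = 33.40°
edge 4: e_4 = (-0.77, -2.74);  n_4 = (-0.9627, +0.2705)
edge 5: e_5 = (+1.53, -1.64);  n_5 = (-0.7312, -0.6822)
∠(n_4, n_5) = 58.71°
δ = |180° − 58.71°| = 121.29°
121.29° > 2α = 33.40°  →  invalid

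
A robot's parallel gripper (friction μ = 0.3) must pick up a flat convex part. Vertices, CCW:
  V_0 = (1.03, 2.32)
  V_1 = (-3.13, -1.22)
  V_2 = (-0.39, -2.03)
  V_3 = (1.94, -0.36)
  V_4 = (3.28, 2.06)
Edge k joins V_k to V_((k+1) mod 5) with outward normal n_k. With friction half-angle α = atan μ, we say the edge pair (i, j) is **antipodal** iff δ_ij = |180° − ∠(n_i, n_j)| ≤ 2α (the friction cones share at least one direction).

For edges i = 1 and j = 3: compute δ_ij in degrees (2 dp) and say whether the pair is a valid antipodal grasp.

δ = 102.51°, invalid

α = atan 0.3 = 16.70°;  2α = 33.40°
edge 1: e_1 = (+2.74, -0.81);  n_1 = (-0.2835, -0.9590)
edge 3: e_3 = (+1.34, +2.42);  n_3 = (+0.8748, -0.4844)
∠(n_1, n_3) = 77.49°
δ = |180° − 77.49°| = 102.51°
102.51° > 2α = 33.40°  →  invalid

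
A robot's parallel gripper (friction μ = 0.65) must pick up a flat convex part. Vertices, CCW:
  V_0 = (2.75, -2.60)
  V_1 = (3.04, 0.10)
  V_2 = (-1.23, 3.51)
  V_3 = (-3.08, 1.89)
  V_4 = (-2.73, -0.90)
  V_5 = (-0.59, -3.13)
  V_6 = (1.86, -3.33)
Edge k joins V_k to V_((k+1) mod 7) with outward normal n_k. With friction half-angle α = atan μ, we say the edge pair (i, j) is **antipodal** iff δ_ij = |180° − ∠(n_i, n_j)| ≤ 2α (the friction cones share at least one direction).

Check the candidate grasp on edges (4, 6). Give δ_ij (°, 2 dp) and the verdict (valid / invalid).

δ = 94.46°, invalid

α = atan 0.65 = 33.02°;  2α = 66.05°
edge 4: e_4 = (+2.14, -2.23);  n_4 = (-0.7215, -0.6924)
edge 6: e_6 = (+0.89, +0.73);  n_6 = (+0.6342, -0.7732)
∠(n_4, n_6) = 85.54°
δ = |180° − 85.54°| = 94.46°
94.46° > 2α = 66.05°  →  invalid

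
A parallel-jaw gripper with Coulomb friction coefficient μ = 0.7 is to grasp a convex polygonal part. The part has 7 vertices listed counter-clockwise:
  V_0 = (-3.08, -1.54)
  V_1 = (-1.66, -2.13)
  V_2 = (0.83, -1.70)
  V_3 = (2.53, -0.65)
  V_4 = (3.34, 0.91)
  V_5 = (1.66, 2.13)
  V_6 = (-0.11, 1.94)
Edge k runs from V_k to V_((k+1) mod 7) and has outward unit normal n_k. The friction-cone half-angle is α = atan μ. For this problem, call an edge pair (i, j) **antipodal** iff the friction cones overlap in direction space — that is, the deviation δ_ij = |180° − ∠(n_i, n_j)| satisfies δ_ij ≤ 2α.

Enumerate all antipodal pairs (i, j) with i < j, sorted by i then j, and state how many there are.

α = atan 0.7 = 34.99°;  2α = 69.98°
n_0 = (-0.3837, -0.9235)
n_1 = (+0.1702, -0.9854)
n_2 = (+0.5255, -0.8508)
n_3 = (+0.8875, -0.4608)
n_4 = (+0.5876, +0.8092)
n_5 = (-0.1067, +0.9943)
n_6 = (-0.7606, +0.6492)
  (0,1): δ = 147.64°  ·
  (0,2): δ = 125.74°  ·
  (0,3): δ = 94.88°  ·
  (0,4): δ = 13.42°  ✓
  (0,5): δ = 28.69°  ✓
  (0,6): δ = 72.08°  ·
  (1,2): δ = 158.10°  ·
  (1,3): δ = 127.24°  ·
  (1,4): δ = 45.78°  ✓
  (1,5): δ = 3.67°  ✓
  (1,6): δ = 39.72°  ✓
  (2,3): δ = 149.14°  ·
  (2,4): δ = 67.69°  ✓
  (2,5): δ = 25.57°  ✓
  (2,6): δ = 17.82°  ✓
  (3,4): δ = 98.55°  ·
  (3,5): δ = 56.43°  ✓
  (3,6): δ = 13.04°  ✓
  (4,5): δ = 137.89°  ·
  (4,6): δ = 94.49°  ·
  (5,6): δ = 136.61°  ·
antipodal pairs: 10

count = 10; pairs: (0,4), (0,5), (1,4), (1,5), (1,6), (2,4), (2,5), (2,6), (3,5), (3,6)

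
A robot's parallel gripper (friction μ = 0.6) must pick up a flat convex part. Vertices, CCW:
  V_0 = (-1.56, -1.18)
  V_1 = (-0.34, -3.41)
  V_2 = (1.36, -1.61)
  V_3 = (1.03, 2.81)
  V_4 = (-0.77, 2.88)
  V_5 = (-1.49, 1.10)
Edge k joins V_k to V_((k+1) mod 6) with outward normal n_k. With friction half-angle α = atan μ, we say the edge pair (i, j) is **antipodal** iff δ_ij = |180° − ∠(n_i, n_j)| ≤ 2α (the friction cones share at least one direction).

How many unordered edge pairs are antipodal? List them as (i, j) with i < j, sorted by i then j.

count = 7; pairs: (0,2), (0,3), (1,3), (1,4), (1,5), (2,4), (2,5)

α = atan 0.6 = 30.96°;  2α = 61.93°
n_0 = (-0.8773, -0.4800)
n_1 = (+0.7270, -0.6866)
n_2 = (+0.9972, +0.0745)
n_3 = (+0.0389, +0.9992)
n_4 = (-0.9270, +0.3750)
n_5 = (-0.9995, +0.0307)
  (0,1): δ = 72.05°  ·
  (0,2): δ = 24.41°  ✓
  (0,3): δ = 59.09°  ✓
  (0,4): δ = 129.29°  ·
  (0,5): δ = 149.56°  ·
  (1,2): δ = 132.37°  ·
  (1,3): δ = 48.86°  ✓
  (1,4): δ = 21.34°  ✓
  (1,5): δ = 41.60°  ✓
  (2,3): δ = 96.50°  ·
  (2,4): δ = 26.29°  ✓
  (2,5): δ = 6.03°  ✓
  (3,4): δ = 109.80°  ·
  (3,5): δ = 89.53°  ·
  (4,5): δ = 159.74°  ·
antipodal pairs: 7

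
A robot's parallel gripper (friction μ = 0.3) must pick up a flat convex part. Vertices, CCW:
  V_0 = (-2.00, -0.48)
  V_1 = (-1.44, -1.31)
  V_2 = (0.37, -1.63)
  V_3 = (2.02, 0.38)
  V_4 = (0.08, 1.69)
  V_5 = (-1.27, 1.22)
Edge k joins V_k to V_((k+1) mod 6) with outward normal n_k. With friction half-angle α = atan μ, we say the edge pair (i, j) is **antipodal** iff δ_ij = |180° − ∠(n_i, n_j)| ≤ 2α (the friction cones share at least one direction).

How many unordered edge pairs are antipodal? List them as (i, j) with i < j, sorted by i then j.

count = 5; pairs: (0,3), (1,3), (1,4), (2,4), (2,5)

α = atan 0.3 = 16.70°;  2α = 33.40°
n_0 = (-0.8290, -0.5593)
n_1 = (-0.1741, -0.9847)
n_2 = (+0.7729, -0.6345)
n_3 = (+0.5596, +0.8287)
n_4 = (-0.3288, +0.9444)
n_5 = (-0.9189, +0.3946)
  (0,1): δ = 134.03°  ·
  (0,2): δ = 73.39°  ·
  (0,3): δ = 21.96°  ✓
  (0,4): δ = 75.19°  ·
  (0,5): δ = 122.75°  ·
  (1,2): δ = 119.36°  ·
  (1,3): δ = 24.00°  ✓
  (1,4): δ = 29.22°  ✓
  (1,5): δ = 76.79°  ·
  (2,3): δ = 84.65°  ·
  (2,4): δ = 31.42°  ✓
  (2,5): δ = 16.14°  ✓
  (3,4): δ = 126.78°  ·
  (3,5): δ = 79.21°  ·
  (4,5): δ = 132.43°  ·
antipodal pairs: 5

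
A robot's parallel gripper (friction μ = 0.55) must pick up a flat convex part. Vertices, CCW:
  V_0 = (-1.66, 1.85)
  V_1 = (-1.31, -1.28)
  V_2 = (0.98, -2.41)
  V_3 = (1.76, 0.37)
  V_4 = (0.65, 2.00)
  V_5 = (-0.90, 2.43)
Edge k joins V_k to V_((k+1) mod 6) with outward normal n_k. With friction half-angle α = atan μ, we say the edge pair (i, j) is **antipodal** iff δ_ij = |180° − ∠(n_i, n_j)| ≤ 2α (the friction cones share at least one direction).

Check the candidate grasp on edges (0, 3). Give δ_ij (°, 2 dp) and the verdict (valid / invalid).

α = atan 0.55 = 28.81°;  2α = 57.62°
edge 0: e_0 = (+0.35, -3.13);  n_0 = (-0.9938, -0.1111)
edge 3: e_3 = (-1.11, +1.63);  n_3 = (+0.8265, +0.5629)
∠(n_0, n_3) = 152.13°
δ = |180° − 152.13°| = 27.87°
27.87° ≤ 2α = 57.62°  →  valid

δ = 27.87°, valid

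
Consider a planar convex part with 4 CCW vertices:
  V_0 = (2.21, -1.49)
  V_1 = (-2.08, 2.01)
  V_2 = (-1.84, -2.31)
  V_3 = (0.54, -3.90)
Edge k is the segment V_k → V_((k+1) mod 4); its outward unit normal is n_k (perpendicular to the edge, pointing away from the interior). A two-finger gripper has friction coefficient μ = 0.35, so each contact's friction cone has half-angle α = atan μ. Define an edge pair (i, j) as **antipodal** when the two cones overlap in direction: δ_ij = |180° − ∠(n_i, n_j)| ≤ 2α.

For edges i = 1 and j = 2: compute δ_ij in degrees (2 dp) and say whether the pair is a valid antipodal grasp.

δ = 126.93°, invalid

α = atan 0.35 = 19.29°;  2α = 38.58°
edge 1: e_1 = (+0.24, -4.32);  n_1 = (-0.9985, -0.0555)
edge 2: e_2 = (+2.38, -1.59);  n_2 = (-0.5555, -0.8315)
∠(n_1, n_2) = 53.07°
δ = |180° − 53.07°| = 126.93°
126.93° > 2α = 38.58°  →  invalid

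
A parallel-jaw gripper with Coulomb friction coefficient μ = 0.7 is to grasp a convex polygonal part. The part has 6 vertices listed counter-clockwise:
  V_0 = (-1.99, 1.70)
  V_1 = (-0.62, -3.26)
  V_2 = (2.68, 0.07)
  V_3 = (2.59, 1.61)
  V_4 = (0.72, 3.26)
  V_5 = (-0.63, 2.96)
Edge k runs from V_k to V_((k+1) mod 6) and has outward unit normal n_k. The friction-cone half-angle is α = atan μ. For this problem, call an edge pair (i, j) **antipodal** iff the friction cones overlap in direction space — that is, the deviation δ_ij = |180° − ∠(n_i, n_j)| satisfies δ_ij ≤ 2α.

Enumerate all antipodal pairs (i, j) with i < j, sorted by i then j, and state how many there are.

α = atan 0.7 = 34.99°;  2α = 69.98°
n_0 = (-0.9639, -0.2662)
n_1 = (+0.7103, -0.7039)
n_2 = (+0.9983, +0.0583)
n_3 = (+0.6616, +0.7498)
n_4 = (-0.2169, +0.9762)
n_5 = (-0.6796, +0.7336)
  (0,1): δ = 60.18°  ✓
  (0,2): δ = 12.10°  ✓
  (0,3): δ = 33.14°  ✓
  (0,4): δ = 87.09°  ·
  (0,5): δ = 117.37°  ·
  (1,2): δ = 131.91°  ·
  (1,3): δ = 86.68°  ·
  (1,4): δ = 32.73°  ✓
  (1,5): δ = 2.45°  ✓
  (2,3): δ = 134.77°  ·
  (2,4): δ = 80.82°  ·
  (2,5): δ = 50.53°  ✓
  (3,4): δ = 126.05°  ·
  (3,5): δ = 95.76°  ·
  (4,5): δ = 149.71°  ·
antipodal pairs: 6

count = 6; pairs: (0,1), (0,2), (0,3), (1,4), (1,5), (2,5)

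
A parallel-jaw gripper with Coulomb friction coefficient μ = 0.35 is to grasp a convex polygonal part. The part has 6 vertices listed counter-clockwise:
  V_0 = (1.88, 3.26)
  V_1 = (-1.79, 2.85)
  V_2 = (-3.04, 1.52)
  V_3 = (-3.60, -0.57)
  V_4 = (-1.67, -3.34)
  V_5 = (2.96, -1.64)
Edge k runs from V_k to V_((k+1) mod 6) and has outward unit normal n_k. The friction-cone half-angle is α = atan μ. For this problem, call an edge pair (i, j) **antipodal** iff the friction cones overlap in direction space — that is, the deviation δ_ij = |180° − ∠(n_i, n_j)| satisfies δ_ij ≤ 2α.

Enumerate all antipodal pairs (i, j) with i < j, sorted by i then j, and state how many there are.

count = 4; pairs: (0,4), (1,4), (2,5), (3,5)

α = atan 0.35 = 19.29°;  2α = 38.58°
n_0 = (-0.1110, +0.9938)
n_1 = (-0.7287, +0.6849)
n_2 = (-0.9659, +0.2588)
n_3 = (-0.8205, -0.5717)
n_4 = (+0.3447, -0.9387)
n_5 = (+0.9766, +0.2152)
  (0,1): δ = 139.60°  ·
  (0,2): δ = 111.37°  ·
  (0,3): δ = 61.51°  ·
  (0,4): δ = 13.79°  ✓
  (0,5): δ = 96.06°  ·
  (1,2): δ = 151.78°  ·
  (1,3): δ = 101.91°  ·
  (1,4): δ = 26.61°  ✓
  (1,5): δ = 55.65°  ·
  (2,3): δ = 130.13°  ·
  (2,4): δ = 54.84°  ·
  (2,5): δ = 27.43°  ✓
  (3,4): δ = 104.71°  ·
  (3,5): δ = 22.44°  ✓
  (4,5): δ = 97.73°  ·
antipodal pairs: 4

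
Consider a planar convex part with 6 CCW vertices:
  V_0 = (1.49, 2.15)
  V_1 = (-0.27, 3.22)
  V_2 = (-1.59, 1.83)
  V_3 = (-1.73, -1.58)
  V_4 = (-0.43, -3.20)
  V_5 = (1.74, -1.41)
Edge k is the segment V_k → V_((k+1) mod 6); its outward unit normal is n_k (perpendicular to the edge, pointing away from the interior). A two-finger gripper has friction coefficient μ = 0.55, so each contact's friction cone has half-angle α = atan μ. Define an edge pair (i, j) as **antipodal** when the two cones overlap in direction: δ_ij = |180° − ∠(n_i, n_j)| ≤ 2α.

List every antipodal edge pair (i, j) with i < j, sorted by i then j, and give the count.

count = 6; pairs: (0,3), (1,4), (1,5), (2,4), (2,5), (3,5)

α = atan 0.55 = 28.81°;  2α = 57.62°
n_0 = (+0.5195, +0.8545)
n_1 = (-0.7251, +0.6886)
n_2 = (-0.9992, +0.0410)
n_3 = (-0.7799, -0.6259)
n_4 = (+0.6363, -0.7714)
n_5 = (+0.9975, +0.0701)
  (0,1): δ = 102.22°  ·
  (0,2): δ = 61.05°  ·
  (0,3): δ = 19.96°  ✓
  (0,4): δ = 70.82°  ·
  (0,5): δ = 125.31°  ·
  (1,2): δ = 138.83°  ·
  (1,3): δ = 97.73°  ·
  (1,4): δ = 6.96°  ✓
  (1,5): δ = 47.54°  ✓
  (2,3): δ = 138.90°  ·
  (2,4): δ = 48.13°  ✓
  (2,5): δ = 6.37°  ✓
  (3,4): δ = 89.23°  ·
  (3,5): δ = 34.73°  ✓
  (4,5): δ = 125.50°  ·
antipodal pairs: 6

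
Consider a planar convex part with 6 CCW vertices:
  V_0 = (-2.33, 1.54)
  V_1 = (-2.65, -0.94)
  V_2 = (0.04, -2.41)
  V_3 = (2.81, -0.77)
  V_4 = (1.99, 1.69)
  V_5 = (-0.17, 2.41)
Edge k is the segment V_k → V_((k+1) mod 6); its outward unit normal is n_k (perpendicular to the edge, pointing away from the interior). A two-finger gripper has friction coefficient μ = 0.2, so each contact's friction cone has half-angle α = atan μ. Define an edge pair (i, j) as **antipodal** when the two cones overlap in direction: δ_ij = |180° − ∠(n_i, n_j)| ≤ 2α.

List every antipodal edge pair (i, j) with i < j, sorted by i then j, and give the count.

α = atan 0.2 = 11.31°;  2α = 22.62°
n_0 = (-0.9918, +0.1280)
n_1 = (-0.4795, -0.8775)
n_2 = (+0.5095, -0.8605)
n_3 = (+0.9487, +0.3162)
n_4 = (+0.3162, +0.9487)
n_5 = (-0.3736, +0.9276)
  (0,1): δ = 111.30°  ·
  (0,2): δ = 52.02°  ·
  (0,3): δ = 25.79°  ·
  (0,4): δ = 78.92°  ·
  (0,5): δ = 119.29°  ·
  (1,2): δ = 120.72°  ·
  (1,3): δ = 42.91°  ·
  (1,4): δ = 10.22°  ✓
  (1,5): δ = 50.59°  ·
  (2,3): δ = 102.19°  ·
  (2,4): δ = 49.06°  ·
  (2,5): δ = 8.69°  ✓
  (3,4): δ = 126.87°  ·
  (3,5): δ = 86.50°  ·
  (4,5): δ = 139.63°  ·
antipodal pairs: 2

count = 2; pairs: (1,4), (2,5)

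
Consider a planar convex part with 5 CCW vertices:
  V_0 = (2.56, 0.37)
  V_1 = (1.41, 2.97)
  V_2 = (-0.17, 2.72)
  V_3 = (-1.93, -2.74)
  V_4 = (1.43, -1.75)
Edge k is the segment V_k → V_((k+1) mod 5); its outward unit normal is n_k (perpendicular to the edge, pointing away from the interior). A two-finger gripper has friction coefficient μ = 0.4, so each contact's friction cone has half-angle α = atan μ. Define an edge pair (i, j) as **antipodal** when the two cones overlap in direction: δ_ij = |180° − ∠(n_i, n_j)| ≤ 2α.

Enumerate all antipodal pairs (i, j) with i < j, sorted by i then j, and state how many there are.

count = 3; pairs: (0,2), (1,3), (2,4)

α = atan 0.4 = 21.80°;  2α = 43.60°
n_0 = (+0.9145, +0.4045)
n_1 = (-0.1563, +0.9877)
n_2 = (-0.9518, +0.3068)
n_3 = (+0.2826, -0.9592)
n_4 = (+0.8825, -0.4704)
  (0,1): δ = 104.87°  ·
  (0,2): δ = 41.73°  ✓
  (0,3): δ = 82.56°  ·
  (0,4): δ = 128.08°  ·
  (1,2): δ = 116.86°  ·
  (1,3): δ = 7.43°  ✓
  (1,4): δ = 52.95°  ·
  (2,3): δ = 55.72°  ·
  (2,4): δ = 10.19°  ✓
  (3,4): δ = 134.48°  ·
antipodal pairs: 3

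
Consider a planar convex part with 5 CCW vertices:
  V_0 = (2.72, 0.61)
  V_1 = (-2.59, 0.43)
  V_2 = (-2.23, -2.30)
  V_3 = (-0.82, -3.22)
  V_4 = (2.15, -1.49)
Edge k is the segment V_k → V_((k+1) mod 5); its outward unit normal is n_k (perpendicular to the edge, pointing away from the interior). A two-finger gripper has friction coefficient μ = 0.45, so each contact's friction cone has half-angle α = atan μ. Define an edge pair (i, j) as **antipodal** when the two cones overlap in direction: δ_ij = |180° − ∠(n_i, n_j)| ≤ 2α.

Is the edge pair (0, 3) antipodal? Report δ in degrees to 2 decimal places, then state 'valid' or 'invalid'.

δ = 28.28°, valid

α = atan 0.45 = 24.23°;  2α = 48.46°
edge 0: e_0 = (-5.31, -0.18);  n_0 = (-0.0339, +0.9994)
edge 3: e_3 = (+2.97, +1.73);  n_3 = (+0.5033, -0.8641)
∠(n_0, n_3) = 151.72°
δ = |180° − 151.72°| = 28.28°
28.28° ≤ 2α = 48.46°  →  valid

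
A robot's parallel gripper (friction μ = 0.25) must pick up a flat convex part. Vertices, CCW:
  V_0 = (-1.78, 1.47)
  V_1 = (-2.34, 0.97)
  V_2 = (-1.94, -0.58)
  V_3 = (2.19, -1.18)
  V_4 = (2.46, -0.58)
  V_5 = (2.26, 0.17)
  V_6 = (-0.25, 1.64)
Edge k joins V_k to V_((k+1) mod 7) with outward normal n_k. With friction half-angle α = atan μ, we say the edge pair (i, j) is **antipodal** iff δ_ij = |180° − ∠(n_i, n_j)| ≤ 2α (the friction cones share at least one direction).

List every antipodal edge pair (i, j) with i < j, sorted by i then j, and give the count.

count = 4; pairs: (0,3), (1,4), (2,5), (2,6)

α = atan 0.25 = 14.04°;  2α = 28.07°
n_0 = (-0.6660, +0.7459)
n_1 = (-0.9683, -0.2499)
n_2 = (-0.1438, -0.9896)
n_3 = (+0.9119, -0.4104)
n_4 = (+0.9662, +0.2577)
n_5 = (+0.5054, +0.8629)
n_6 = (-0.1104, +0.9939)
  (0,1): δ = 117.29°  ·
  (0,2): δ = 50.03°  ·
  (0,3): δ = 24.01°  ✓
  (0,4): δ = 63.17°  ·
  (0,5): δ = 107.88°  ·
  (0,6): δ = 144.58°  ·
  (1,2): δ = 112.74°  ·
  (1,3): δ = 38.70°  ·
  (1,4): δ = 0.46°  ✓
  (1,5): δ = 45.17°  ·
  (1,6): δ = 81.87°  ·
  (2,3): δ = 105.96°  ·
  (2,4): δ = 66.80°  ·
  (2,5): δ = 22.09°  ✓
  (2,6): δ = 14.61°  ✓
  (3,4): δ = 140.84°  ·
  (3,5): δ = 96.13°  ·
  (3,6): δ = 59.43°  ·
  (4,5): δ = 135.29°  ·
  (4,6): δ = 98.59°  ·
  (5,6): δ = 143.30°  ·
antipodal pairs: 4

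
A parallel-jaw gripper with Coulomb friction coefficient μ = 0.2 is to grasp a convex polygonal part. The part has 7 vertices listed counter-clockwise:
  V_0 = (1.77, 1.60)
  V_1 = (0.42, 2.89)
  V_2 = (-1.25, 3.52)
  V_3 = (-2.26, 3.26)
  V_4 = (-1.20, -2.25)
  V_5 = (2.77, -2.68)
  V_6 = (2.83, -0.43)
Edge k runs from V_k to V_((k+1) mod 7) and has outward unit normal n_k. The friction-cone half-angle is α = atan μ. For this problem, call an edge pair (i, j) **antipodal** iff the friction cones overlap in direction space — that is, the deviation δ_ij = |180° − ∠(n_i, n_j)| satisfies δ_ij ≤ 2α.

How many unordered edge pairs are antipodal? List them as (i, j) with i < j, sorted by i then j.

α = atan 0.2 = 11.31°;  2α = 22.62°
n_0 = (+0.6909, +0.7230)
n_1 = (+0.3530, +0.9356)
n_2 = (-0.2493, +0.9684)
n_3 = (-0.9820, -0.1889)
n_4 = (-0.1077, -0.9942)
n_5 = (+0.9996, -0.0267)
n_6 = (+0.8864, +0.4629)
  (0,1): δ = 156.97°  ·
  (0,2): δ = 121.87°  ·
  (0,3): δ = 35.41°  ·
  (0,4): δ = 37.52°  ·
  (0,5): δ = 132.17°  ·
  (0,6): δ = 161.27°  ·
  (1,2): δ = 144.90°  ·
  (1,3): δ = 58.44°  ·
  (1,4): δ = 14.49°  ✓
  (1,5): δ = 109.14°  ·
  (1,6): δ = 138.24°  ·
  (2,3): δ = 93.55°  ·
  (2,4): δ = 20.62°  ✓
  (2,5): δ = 74.04°  ·
  (2,6): δ = 103.14°  ·
  (3,4): δ = 107.07°  ·
  (3,5): δ = 12.42°  ✓
  (3,6): δ = 16.68°  ✓
  (4,5): δ = 85.35°  ·
  (4,6): δ = 56.25°  ·
  (5,6): δ = 150.90°  ·
antipodal pairs: 4

count = 4; pairs: (1,4), (2,4), (3,5), (3,6)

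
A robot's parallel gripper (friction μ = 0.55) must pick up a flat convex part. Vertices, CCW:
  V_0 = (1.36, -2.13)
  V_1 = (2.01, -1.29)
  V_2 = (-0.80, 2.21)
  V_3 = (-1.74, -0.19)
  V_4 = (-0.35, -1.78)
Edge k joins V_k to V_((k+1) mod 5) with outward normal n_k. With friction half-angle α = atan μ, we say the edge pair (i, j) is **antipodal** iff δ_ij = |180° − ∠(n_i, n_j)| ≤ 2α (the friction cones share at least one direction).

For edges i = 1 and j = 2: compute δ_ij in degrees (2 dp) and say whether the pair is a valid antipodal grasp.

δ = 60.15°, invalid

α = atan 0.55 = 28.81°;  2α = 57.62°
edge 1: e_1 = (-2.81, +3.50);  n_1 = (+0.7798, +0.6261)
edge 2: e_2 = (-0.94, -2.40);  n_2 = (-0.9311, +0.3647)
∠(n_1, n_2) = 119.85°
δ = |180° − 119.85°| = 60.15°
60.15° > 2α = 57.62°  →  invalid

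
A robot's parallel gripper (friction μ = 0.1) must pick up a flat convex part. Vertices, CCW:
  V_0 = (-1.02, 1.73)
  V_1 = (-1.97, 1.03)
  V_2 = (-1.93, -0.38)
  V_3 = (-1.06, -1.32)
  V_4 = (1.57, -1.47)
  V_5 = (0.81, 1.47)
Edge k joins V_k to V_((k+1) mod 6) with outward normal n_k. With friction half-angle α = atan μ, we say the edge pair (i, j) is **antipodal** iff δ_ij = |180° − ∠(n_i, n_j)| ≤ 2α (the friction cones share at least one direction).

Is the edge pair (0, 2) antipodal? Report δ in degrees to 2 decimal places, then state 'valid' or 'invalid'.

α = atan 0.1 = 5.71°;  2α = 11.42°
edge 0: e_0 = (-0.95, -0.70);  n_0 = (-0.5932, +0.8051)
edge 2: e_2 = (+0.87, -0.94);  n_2 = (-0.7339, -0.6793)
∠(n_0, n_2) = 96.40°
δ = |180° − 96.40°| = 83.60°
83.60° > 2α = 11.42°  →  invalid

δ = 83.60°, invalid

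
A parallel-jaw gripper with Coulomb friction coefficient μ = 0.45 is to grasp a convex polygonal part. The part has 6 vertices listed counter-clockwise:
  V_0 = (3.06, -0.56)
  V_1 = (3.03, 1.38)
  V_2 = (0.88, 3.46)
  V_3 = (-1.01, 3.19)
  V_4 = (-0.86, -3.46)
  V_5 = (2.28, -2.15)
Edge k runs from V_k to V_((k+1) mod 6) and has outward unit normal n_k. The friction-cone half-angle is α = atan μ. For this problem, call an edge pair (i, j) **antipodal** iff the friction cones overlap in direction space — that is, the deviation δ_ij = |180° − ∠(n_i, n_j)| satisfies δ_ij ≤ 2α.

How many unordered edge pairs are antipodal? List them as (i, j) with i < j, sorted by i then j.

count = 4; pairs: (0,3), (1,3), (2,4), (3,5)

α = atan 0.45 = 24.23°;  2α = 48.46°
n_0 = (+0.9999, +0.0155)
n_1 = (+0.6953, +0.7187)
n_2 = (-0.1414, +0.9899)
n_3 = (-0.9997, -0.0226)
n_4 = (+0.3850, -0.9229)
n_5 = (+0.8978, -0.4404)
  (0,1): δ = 134.94°  ·
  (0,2): δ = 82.76°  ·
  (0,3): δ = 0.41°  ✓
  (0,4): δ = 111.76°  ·
  (0,5): δ = 152.98°  ·
  (1,2): δ = 127.82°  ·
  (1,3): δ = 44.66°  ✓
  (1,4): δ = 66.70°  ·
  (1,5): δ = 107.92°  ·
  (2,3): δ = 96.84°  ·
  (2,4): δ = 14.52°  ✓
  (2,5): δ = 55.74°  ·
  (3,4): δ = 68.65°  ·
  (3,5): δ = 27.42°  ✓
  (4,5): δ = 138.78°  ·
antipodal pairs: 4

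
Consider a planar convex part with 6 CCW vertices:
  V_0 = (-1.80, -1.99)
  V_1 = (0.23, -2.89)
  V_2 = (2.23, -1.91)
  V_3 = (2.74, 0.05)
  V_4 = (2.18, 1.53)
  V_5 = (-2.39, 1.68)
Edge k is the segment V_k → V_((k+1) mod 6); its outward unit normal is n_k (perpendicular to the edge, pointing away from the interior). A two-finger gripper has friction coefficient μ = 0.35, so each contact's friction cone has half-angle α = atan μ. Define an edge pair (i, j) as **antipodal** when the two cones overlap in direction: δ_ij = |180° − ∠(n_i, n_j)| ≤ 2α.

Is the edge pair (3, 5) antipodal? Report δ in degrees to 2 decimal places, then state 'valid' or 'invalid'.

α = atan 0.35 = 19.29°;  2α = 38.58°
edge 3: e_3 = (-0.56, +1.48);  n_3 = (+0.9353, +0.3539)
edge 5: e_5 = (+0.59, -3.67);  n_5 = (-0.9873, -0.1587)
∠(n_3, n_5) = 168.41°
δ = |180° − 168.41°| = 11.59°
11.59° ≤ 2α = 38.58°  →  valid

δ = 11.59°, valid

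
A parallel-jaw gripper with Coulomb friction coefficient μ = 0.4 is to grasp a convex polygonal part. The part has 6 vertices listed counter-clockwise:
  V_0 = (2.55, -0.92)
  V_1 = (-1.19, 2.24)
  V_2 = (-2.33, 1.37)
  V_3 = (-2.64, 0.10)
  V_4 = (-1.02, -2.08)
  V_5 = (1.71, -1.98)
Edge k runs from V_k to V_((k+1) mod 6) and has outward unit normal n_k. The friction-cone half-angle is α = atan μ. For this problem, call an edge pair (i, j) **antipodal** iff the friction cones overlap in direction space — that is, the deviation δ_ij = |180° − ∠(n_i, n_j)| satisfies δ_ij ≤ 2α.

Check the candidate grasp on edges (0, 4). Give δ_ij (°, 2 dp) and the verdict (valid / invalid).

δ = 42.29°, valid

α = atan 0.4 = 21.80°;  2α = 43.60°
edge 0: e_0 = (-3.74, +3.16);  n_0 = (+0.6454, +0.7639)
edge 4: e_4 = (+2.73, +0.10);  n_4 = (+0.0366, -0.9993)
∠(n_0, n_4) = 137.71°
δ = |180° − 137.71°| = 42.29°
42.29° ≤ 2α = 43.60°  →  valid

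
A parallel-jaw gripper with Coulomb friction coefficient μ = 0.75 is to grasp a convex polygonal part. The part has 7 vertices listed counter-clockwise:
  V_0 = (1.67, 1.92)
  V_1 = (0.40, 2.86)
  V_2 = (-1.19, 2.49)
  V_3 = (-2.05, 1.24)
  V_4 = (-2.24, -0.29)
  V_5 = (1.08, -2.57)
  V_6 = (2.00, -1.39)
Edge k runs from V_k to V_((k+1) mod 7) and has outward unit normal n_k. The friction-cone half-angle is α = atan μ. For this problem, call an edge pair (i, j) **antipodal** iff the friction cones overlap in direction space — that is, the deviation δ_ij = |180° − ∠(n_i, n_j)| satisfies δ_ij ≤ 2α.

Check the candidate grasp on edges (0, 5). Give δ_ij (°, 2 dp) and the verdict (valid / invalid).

α = atan 0.75 = 36.87°;  2α = 73.74°
edge 0: e_0 = (-1.27, +0.94);  n_0 = (+0.5949, +0.8038)
edge 5: e_5 = (+0.92, +1.18);  n_5 = (+0.7886, -0.6149)
∠(n_0, n_5) = 91.43°
δ = |180° − 91.43°| = 88.57°
88.57° > 2α = 73.74°  →  invalid

δ = 88.57°, invalid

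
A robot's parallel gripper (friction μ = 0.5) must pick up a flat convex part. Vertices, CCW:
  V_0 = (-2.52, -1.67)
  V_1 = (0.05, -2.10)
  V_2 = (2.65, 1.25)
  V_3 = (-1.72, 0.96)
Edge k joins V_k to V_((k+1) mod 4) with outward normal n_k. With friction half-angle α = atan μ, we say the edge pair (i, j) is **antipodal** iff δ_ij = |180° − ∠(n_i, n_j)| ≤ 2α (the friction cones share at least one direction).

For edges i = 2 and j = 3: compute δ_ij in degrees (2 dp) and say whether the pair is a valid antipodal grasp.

δ = 110.72°, invalid

α = atan 0.5 = 26.57°;  2α = 53.13°
edge 2: e_2 = (-4.37, -0.29);  n_2 = (-0.0662, +0.9978)
edge 3: e_3 = (-0.80, -2.63);  n_3 = (-0.9567, +0.2910)
∠(n_2, n_3) = 69.28°
δ = |180° − 69.28°| = 110.72°
110.72° > 2α = 53.13°  →  invalid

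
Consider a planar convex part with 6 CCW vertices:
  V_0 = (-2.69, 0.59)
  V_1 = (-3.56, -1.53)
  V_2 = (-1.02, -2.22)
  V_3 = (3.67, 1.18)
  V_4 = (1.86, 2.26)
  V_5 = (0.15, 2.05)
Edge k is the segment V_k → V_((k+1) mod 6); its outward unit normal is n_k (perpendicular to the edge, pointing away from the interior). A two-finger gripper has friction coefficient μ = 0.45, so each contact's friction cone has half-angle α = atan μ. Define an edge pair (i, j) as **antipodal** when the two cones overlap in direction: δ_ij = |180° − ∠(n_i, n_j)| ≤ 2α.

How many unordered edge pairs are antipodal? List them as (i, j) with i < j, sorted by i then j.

count = 6; pairs: (0,2), (1,3), (1,4), (1,5), (2,4), (2,5)

α = atan 0.45 = 24.23°;  2α = 48.46°
n_0 = (-0.9251, +0.3797)
n_1 = (-0.2622, -0.9650)
n_2 = (+0.5869, -0.8096)
n_3 = (+0.5124, +0.8587)
n_4 = (-0.1219, +0.9925)
n_5 = (-0.4572, +0.8894)
  (0,1): δ = 82.89°  ·
  (0,2): δ = 31.75°  ✓
  (0,3): δ = 81.49°  ·
  (0,4): δ = 119.31°  ·
  (0,5): δ = 139.52°  ·
  (1,2): δ = 128.86°  ·
  (1,3): δ = 15.63°  ✓
  (1,4): δ = 22.20°  ✓
  (1,5): δ = 42.40°  ✓
  (2,3): δ = 66.76°  ·
  (2,4): δ = 28.94°  ✓
  (2,5): δ = 8.73°  ✓
  (3,4): δ = 142.17°  ·
  (3,5): δ = 121.97°  ·
  (4,5): δ = 159.79°  ·
antipodal pairs: 6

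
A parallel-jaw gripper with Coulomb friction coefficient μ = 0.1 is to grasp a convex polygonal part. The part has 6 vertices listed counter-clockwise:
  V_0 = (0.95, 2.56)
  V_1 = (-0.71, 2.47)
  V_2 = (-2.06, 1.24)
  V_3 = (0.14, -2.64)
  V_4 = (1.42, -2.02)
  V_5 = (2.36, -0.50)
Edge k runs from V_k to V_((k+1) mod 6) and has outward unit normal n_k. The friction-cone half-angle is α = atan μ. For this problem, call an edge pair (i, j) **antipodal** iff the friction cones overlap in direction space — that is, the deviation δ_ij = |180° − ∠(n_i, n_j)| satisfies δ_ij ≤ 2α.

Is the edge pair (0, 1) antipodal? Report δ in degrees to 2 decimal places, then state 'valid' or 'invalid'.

α = atan 0.1 = 5.71°;  2α = 11.42°
edge 0: e_0 = (-1.66, -0.09);  n_0 = (-0.0541, +0.9985)
edge 1: e_1 = (-1.35, -1.23);  n_1 = (-0.6735, +0.7392)
∠(n_0, n_1) = 39.23°
δ = |180° − 39.23°| = 140.77°
140.77° > 2α = 11.42°  →  invalid

δ = 140.77°, invalid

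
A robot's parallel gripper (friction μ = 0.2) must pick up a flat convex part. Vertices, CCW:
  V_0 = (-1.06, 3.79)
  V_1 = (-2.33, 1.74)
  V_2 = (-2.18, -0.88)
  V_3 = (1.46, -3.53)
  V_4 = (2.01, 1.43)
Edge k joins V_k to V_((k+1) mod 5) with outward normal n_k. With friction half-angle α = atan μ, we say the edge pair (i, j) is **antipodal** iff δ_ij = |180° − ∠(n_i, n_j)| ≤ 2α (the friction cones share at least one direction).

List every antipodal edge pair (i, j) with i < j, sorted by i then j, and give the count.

α = atan 0.2 = 11.31°;  2α = 22.62°
n_0 = (-0.8501, +0.5266)
n_1 = (-0.9984, -0.0572)
n_2 = (-0.5886, -0.8084)
n_3 = (+0.9939, -0.1102)
n_4 = (+0.6095, +0.7928)
  (0,1): δ = 144.94°  ·
  (0,2): δ = 94.28°  ·
  (0,3): δ = 25.45°  ·
  (0,4): δ = 84.23°  ·
  (1,2): δ = 129.33°  ·
  (1,3): δ = 9.60°  ✓
  (1,4): δ = 49.17°  ·
  (2,3): δ = 60.27°  ·
  (2,4): δ = 1.50°  ✓
  (3,4): δ = 121.22°  ·
antipodal pairs: 2

count = 2; pairs: (1,3), (2,4)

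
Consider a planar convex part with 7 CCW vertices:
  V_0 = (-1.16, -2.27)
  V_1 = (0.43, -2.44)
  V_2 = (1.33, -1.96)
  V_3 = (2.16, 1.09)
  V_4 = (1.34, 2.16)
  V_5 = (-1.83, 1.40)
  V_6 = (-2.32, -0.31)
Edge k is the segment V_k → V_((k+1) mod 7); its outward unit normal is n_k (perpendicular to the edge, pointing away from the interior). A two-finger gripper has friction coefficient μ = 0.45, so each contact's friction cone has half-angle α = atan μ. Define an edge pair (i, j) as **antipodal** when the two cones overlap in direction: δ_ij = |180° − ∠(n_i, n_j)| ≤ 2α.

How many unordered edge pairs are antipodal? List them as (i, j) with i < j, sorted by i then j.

α = atan 0.45 = 24.23°;  2α = 48.46°
n_0 = (-0.1063, -0.9943)
n_1 = (+0.4706, -0.8824)
n_2 = (+0.9649, -0.2626)
n_3 = (+0.7937, +0.6083)
n_4 = (-0.2331, +0.9724)
n_5 = (-0.9613, +0.2755)
n_6 = (-0.8606, -0.5093)
  (0,1): δ = 145.82°  ·
  (0,2): δ = 99.12°  ·
  (0,3): δ = 46.43°  ✓
  (0,4): δ = 19.58°  ✓
  (0,5): δ = 80.11°  ·
  (0,6): δ = 126.72°  ·
  (1,2): δ = 133.30°  ·
  (1,3): δ = 80.61°  ·
  (1,4): δ = 14.59°  ✓
  (1,5): δ = 45.94°  ✓
  (1,6): δ = 92.55°  ·
  (2,3): δ = 127.31°  ·
  (2,4): δ = 61.29°  ·
  (2,5): δ = 0.77°  ✓
  (2,6): δ = 45.84°  ✓
  (3,4): δ = 113.98°  ·
  (3,5): δ = 53.45°  ·
  (3,6): δ = 6.85°  ✓
  (4,5): δ = 119.47°  ·
  (4,6): δ = 72.86°  ·
  (5,6): δ = 133.39°  ·
antipodal pairs: 7

count = 7; pairs: (0,3), (0,4), (1,4), (1,5), (2,5), (2,6), (3,6)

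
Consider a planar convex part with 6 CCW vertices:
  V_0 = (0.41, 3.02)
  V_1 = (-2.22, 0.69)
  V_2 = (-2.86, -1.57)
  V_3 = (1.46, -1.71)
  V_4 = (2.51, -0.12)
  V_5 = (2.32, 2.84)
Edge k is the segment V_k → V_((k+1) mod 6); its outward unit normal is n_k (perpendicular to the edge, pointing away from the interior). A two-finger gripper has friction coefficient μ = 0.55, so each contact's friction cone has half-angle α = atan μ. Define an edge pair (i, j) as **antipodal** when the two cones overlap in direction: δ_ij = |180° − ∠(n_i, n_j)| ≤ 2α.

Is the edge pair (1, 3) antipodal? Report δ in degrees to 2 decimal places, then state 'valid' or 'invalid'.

α = atan 0.55 = 28.81°;  2α = 57.62°
edge 1: e_1 = (-0.64, -2.26);  n_1 = (-0.9622, +0.2725)
edge 3: e_3 = (+1.05, +1.59);  n_3 = (+0.8345, -0.5511)
∠(n_1, n_3) = 162.37°
δ = |180° − 162.37°| = 17.63°
17.63° ≤ 2α = 57.62°  →  valid

δ = 17.63°, valid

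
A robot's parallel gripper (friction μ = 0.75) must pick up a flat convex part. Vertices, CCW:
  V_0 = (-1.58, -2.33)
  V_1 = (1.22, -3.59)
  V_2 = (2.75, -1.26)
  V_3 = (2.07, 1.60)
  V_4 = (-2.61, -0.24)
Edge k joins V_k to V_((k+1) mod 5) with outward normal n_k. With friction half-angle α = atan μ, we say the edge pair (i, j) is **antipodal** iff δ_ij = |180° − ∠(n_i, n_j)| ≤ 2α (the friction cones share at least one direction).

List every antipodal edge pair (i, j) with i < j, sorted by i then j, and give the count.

count = 5; pairs: (0,2), (0,3), (1,3), (1,4), (2,4)

α = atan 0.75 = 36.87°;  2α = 73.74°
n_0 = (-0.4104, -0.9119)
n_1 = (+0.8359, -0.5489)
n_2 = (+0.9729, +0.2313)
n_3 = (-0.3659, +0.9307)
n_4 = (-0.8970, -0.4421)
  (0,1): δ = 99.06°  ·
  (0,2): δ = 52.40°  ✓
  (0,3): δ = 45.69°  ✓
  (0,4): δ = 140.46°  ·
  (1,2): δ = 133.33°  ·
  (1,3): δ = 35.25°  ✓
  (1,4): δ = 59.53°  ✓
  (2,3): δ = 81.91°  ·
  (2,4): δ = 12.86°  ✓
  (3,4): δ = 85.23°  ·
antipodal pairs: 5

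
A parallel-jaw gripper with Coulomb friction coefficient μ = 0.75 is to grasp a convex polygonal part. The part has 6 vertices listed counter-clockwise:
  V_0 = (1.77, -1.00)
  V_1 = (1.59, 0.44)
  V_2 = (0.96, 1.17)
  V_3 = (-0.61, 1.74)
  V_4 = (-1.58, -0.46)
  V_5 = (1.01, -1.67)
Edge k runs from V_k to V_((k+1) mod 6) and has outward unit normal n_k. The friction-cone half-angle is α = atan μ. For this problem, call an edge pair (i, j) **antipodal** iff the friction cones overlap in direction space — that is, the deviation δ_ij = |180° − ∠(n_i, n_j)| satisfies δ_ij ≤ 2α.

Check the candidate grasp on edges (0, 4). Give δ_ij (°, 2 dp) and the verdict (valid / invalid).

α = atan 0.75 = 36.87°;  2α = 73.74°
edge 0: e_0 = (-0.18, +1.44);  n_0 = (+0.9923, +0.1240)
edge 4: e_4 = (+2.59, -1.21);  n_4 = (-0.4233, -0.9060)
∠(n_0, n_4) = 122.17°
δ = |180° − 122.17°| = 57.83°
57.83° ≤ 2α = 73.74°  →  valid

δ = 57.83°, valid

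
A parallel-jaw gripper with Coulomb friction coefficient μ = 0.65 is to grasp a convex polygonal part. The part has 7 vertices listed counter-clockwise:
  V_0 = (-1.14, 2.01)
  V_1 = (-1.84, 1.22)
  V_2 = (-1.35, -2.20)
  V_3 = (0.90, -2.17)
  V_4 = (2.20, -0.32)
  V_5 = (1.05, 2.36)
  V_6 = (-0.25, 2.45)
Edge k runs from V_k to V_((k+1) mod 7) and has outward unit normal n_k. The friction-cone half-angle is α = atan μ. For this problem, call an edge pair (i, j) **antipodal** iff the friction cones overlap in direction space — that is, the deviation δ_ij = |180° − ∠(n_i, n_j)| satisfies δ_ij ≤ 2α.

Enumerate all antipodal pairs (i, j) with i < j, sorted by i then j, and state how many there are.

count = 9; pairs: (0,2), (0,3), (0,4), (1,3), (1,4), (2,5), (2,6), (3,5), (3,6)

α = atan 0.65 = 33.02°;  2α = 66.05°
n_0 = (-0.7485, +0.6632)
n_1 = (-0.9899, -0.1418)
n_2 = (+0.0133, -0.9999)
n_3 = (+0.8182, -0.5749)
n_4 = (+0.9190, +0.3943)
n_5 = (+0.0691, +0.9976)
n_6 = (-0.4432, +0.8964)
  (0,1): δ = 130.30°  ·
  (0,2): δ = 47.69°  ✓
  (0,3): δ = 6.45°  ✓
  (0,4): δ = 64.77°  ✓
  (0,5): δ = 127.58°  ·
  (0,6): δ = 157.85°  ·
  (1,2): δ = 97.39°  ·
  (1,3): δ = 43.25°  ✓
  (1,4): δ = 15.07°  ✓
  (1,5): δ = 77.89°  ·
  (1,6): δ = 108.15°  ·
  (2,3): δ = 125.86°  ·
  (2,4): δ = 67.54°  ·
  (2,5): δ = 4.72°  ✓
  (2,6): δ = 25.54°  ✓
  (3,4): δ = 121.68°  ·
  (3,5): δ = 58.86°  ✓
  (3,6): δ = 28.60°  ✓
  (4,5): δ = 117.18°  ·
  (4,6): δ = 86.92°  ·
  (5,6): δ = 149.73°  ·
antipodal pairs: 9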